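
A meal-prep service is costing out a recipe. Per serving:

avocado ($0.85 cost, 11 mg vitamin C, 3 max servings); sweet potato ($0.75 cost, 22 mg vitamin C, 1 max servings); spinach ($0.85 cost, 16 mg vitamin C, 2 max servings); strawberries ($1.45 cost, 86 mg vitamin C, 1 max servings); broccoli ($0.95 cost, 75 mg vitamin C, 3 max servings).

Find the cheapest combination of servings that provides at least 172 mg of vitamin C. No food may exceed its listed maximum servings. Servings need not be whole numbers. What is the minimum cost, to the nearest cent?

$2.18

Cost per mg of vitamin C: broccoli $0.0127, strawberries $0.0169, sweet potato $0.0341, spinach $0.0531, avocado $0.0773.
Take 2.293 servings of broccoli: +172.0 mg vitamin C for $2.18 (total $2.18, still need 0.0 mg).
Greedy by cheapest-per-mg is optimal for a single linear constraint, so the minimum cost is $2.18.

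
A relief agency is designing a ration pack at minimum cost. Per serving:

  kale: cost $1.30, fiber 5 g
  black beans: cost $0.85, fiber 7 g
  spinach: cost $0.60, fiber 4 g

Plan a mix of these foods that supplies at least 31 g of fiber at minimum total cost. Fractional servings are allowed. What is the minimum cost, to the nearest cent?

Cost per g of fiber: black beans $0.1214, spinach $0.1500, kale $0.2600.
With no serving limits, use only black beans: 31 g / 7 g = 4.429 servings × $0.85 = $3.76.

$3.76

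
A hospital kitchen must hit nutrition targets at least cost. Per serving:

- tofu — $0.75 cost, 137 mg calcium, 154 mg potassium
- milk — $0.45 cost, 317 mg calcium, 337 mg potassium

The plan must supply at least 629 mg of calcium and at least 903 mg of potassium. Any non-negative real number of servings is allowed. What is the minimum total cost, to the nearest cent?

$1.21

tofu only: max(629/137, 903/154) = 5.864 servings → $4.40.
milk only: max(629/317, 903/337) = 2.68 servings → $1.21.
tofu + milk with both targets exact would need a negative amount; discard.
Cheapest feasible corner: $1.21.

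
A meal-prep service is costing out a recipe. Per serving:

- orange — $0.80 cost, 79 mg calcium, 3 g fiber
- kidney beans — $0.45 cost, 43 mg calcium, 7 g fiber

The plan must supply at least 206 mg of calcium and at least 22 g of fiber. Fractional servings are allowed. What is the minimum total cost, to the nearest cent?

Minimising a linear cost over {calcium ≥ 206, fiber ≥ 22, servings ≥ 0} — the optimum is at a vertex, using one or two foods.
orange only: max(206/79, 22/3) = 7.333 servings → $5.87.
kidney beans only: max(206/43, 22/7) = 4.791 servings → $2.16.
orange + kidney beans with both tight: 1.17 servings and 2.642 servings → $2.12.
So the least-cost plan costs $2.12.

$2.12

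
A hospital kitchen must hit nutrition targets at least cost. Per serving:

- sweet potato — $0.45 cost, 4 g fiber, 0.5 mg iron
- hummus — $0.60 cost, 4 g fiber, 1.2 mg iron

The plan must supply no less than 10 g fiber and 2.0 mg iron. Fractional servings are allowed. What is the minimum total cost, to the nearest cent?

At the optimum either one food covers both requirements or two foods hit both targets exactly; no other combination can be cheaper.
sweet potato only: max(10/4, 2.0/0.5) = 4 servings → $1.80.
hummus only: max(10/4, 2.0/1.2) = 2.5 servings → $1.50.
sweet potato + hummus with both tight: 1.429 servings and 1.071 servings → $1.29.
Cheapest feasible corner: $1.29.

$1.29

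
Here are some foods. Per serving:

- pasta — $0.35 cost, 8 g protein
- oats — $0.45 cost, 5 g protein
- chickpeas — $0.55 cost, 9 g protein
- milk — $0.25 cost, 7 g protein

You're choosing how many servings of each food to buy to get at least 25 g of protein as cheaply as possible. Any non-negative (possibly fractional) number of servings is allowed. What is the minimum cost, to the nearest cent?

Cost per g of protein: milk $0.0357, pasta $0.0437, chickpeas $0.0611, oats $0.0900.
With no serving limits, use only milk: 25 g / 7 g = 3.571 servings × $0.25 = $0.89.

$0.89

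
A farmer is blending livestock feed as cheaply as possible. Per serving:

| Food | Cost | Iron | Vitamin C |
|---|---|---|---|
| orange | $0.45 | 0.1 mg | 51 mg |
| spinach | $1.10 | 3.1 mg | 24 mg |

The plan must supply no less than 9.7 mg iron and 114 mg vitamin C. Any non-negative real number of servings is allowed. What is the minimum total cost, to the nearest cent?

The cheapest plan sits at a corner of the feasible region — with two constraints it uses at most two foods.
orange only: max(9.7/0.1, 114/51) = 97 servings → $43.65.
spinach only: max(9.7/3.1, 114/24) = 4.75 servings → $5.22.
orange + spinach with both tight: 0.7746 servings and 3.104 servings → $3.76.
So the least-cost plan costs $3.76.

$3.76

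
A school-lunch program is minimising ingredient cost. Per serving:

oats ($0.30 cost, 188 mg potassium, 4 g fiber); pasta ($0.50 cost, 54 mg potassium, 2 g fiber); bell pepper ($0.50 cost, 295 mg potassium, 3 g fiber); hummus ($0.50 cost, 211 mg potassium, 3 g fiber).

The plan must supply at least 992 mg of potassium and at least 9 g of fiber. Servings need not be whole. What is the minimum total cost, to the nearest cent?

$1.58

This is a tiny linear program; its minimum lies at a vertex of the feasible set. List the vertices and price them.
oats only: max(992/188, 9/4) = 5.277 servings → $1.58.
pasta only: max(992/54, 9/2) = 18.37 servings → $9.19.
bell pepper only: max(992/295, 9/3) = 3.363 servings → $1.68.
hummus only: max(992/211, 9/3) = 4.701 servings → $2.35.
oats + pasta: intersection lies outside the first quadrant.
oats + bell pepper: intersection lies outside the first quadrant.
oats + hummus: intersection lies outside the first quadrant.
pasta + bell pepper: intersection lies outside the first quadrant.
pasta + hummus with both targets exact would need a negative amount; discard.
bell pepper + hummus with both targets exact would need a negative amount; discard.
So the least-cost plan costs $1.58.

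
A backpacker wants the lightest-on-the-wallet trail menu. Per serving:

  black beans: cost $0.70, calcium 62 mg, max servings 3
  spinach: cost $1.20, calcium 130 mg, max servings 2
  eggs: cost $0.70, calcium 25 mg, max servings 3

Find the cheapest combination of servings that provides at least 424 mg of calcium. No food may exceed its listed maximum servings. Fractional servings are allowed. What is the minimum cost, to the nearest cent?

$4.25

Cost per mg of calcium: spinach $0.0092, black beans $0.0113, eggs $0.0280.
Take 2 servings of spinach: +260.0 mg calcium for $2.40 (total $2.40, still need 164.0 mg).
Take 2.645 servings of black beans: +164.0 mg calcium for $1.85 (total $4.25, still need 0.0 mg).
Greedy by cheapest-per-mg is optimal for a single linear constraint, so the minimum cost is $4.25.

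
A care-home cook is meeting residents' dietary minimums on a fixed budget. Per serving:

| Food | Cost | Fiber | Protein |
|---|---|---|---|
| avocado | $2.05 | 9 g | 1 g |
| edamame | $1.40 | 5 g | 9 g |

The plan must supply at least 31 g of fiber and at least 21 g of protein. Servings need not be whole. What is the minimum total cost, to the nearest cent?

Two binding constraints pin down two serving amounts, so the optimal mix uses at most two foods. The candidates are each food alone (scaled to the tighter of fiber/protein) and each pair with both constraints tight.
avocado only: max(31/9, 21/1) = 21 servings → $43.05.
edamame only: max(31/5, 21/9) = 6.2 servings → $8.68.
avocado + edamame with both tight: 2.289 servings and 2.079 servings → $7.60.
So the least-cost plan costs $7.60.

$7.60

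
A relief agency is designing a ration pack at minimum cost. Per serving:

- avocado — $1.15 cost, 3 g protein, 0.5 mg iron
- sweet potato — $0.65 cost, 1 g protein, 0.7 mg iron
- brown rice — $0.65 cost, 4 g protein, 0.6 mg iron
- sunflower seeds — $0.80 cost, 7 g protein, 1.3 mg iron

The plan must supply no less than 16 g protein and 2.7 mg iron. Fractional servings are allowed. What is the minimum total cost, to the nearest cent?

$1.83

An LP optimum is at a vertex; with two nutrient constraints at most two foods are used. Check each candidate.
avocado only: max(16/3, 2.7/0.5) = 5.4 servings → $6.21.
sweet potato only: max(16/1, 2.7/0.7) = 16 servings → $10.40.
brown rice only: max(16/4, 2.7/0.6) = 4.5 servings → $2.92.
sunflower seeds only: max(16/7, 2.7/1.3) = 2.286 servings → $1.83.
avocado + sweet potato with both tight: 5.312 servings and 0.0625 servings → $6.15.
avocado + brown rice with both targets exact would need a negative amount; discard.
avocado + sunflower seeds with both tight: 4.75 servings and 0.25 servings → $5.66.
sweet potato + brown rice with both tight: 0.5455 servings and 3.864 servings → $2.87.
sweet potato + sunflower seeds with both targets exact would need a negative amount; discard.
brown rice + sunflower seeds with both tight: 1.9 servings and 1.2 servings → $2.19.
The minimum over all feasible corners is $1.83.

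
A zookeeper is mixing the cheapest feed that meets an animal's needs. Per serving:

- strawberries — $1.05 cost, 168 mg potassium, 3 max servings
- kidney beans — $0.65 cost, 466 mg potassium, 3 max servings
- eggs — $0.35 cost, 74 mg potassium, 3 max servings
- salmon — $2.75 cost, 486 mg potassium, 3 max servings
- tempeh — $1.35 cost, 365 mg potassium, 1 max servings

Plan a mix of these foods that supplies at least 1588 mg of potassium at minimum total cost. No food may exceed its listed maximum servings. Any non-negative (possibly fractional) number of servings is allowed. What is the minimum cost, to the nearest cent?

$2.65

Cost per mg of potassium: kidney beans $0.0014, tempeh $0.0037, eggs $0.0047, salmon $0.0057, strawberries $0.0063.
Take 3 servings of kidney beans: +1398.0 mg potassium for $1.95 (total $1.95, still need 190.0 mg).
Take 0.5205 servings of tempeh: +190.0 mg potassium for $0.70 (total $2.65, still need 0.0 mg).
Greedy by cheapest-per-mg is optimal for a single linear constraint, so the minimum cost is $2.65.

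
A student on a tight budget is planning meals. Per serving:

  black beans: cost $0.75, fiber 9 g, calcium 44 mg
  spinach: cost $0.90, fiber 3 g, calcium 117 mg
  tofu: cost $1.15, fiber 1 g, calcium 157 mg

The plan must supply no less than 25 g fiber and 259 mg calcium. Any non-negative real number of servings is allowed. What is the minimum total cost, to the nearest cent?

With two linear requirements the optimum uses one or two foods; enumerate the corners.
black beans only: max(25/9, 259/44) = 5.886 servings → $4.41.
spinach only: max(25/3, 259/117) = 8.333 servings → $7.50.
tofu only: max(25/1, 259/157) = 25 servings → $28.75.
black beans + spinach with both tight: 2.332 servings and 1.337 servings → $2.95.
black beans + tofu with both tight: 2.678 servings and 0.8992 servings → $3.04.
spinach + tofu: the both-tight solution has a negative serving — not a feasible corner.
Cheapest feasible corner: $2.95.

$2.95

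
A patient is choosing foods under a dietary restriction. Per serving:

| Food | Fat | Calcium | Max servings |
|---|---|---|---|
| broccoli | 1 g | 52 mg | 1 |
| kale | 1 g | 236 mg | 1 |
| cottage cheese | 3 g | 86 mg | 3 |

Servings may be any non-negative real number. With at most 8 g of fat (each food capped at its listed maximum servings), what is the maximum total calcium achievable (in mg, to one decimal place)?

Calcium per g fat: kale 236, broccoli 52, cottage cheese 28.67.
Take 1 serving of kale: uses 1 g fat, +236.0 mg calcium (running total 236.0 mg).
Take 1 serving of broccoli: uses 1 g fat, +52.0 mg calcium (running total 288.0 mg).
Take 2 servings of cottage cheese: uses 6 g fat, +172.0 mg calcium (running total 460.0 mg).
Filling greedily by calcium-per-g fat is optimal for one linear limit, giving 460.0 mg.

460.0 mg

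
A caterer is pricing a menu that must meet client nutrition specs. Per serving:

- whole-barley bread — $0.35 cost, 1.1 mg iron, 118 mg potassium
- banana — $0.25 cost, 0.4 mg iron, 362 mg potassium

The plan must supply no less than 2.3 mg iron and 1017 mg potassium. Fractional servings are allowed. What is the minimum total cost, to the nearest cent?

$1.03

With two linear requirements the optimum uses one or two foods; enumerate the corners.
whole-barley bread only: max(2.3/1.1, 1017/118) = 8.619 servings → $3.02.
banana only: max(2.3/0.4, 1017/362) = 5.75 servings → $1.44.
whole-barley bread + banana with both tight: 1.213 servings and 2.414 servings → $1.03.
The minimum over all feasible corners is $1.03.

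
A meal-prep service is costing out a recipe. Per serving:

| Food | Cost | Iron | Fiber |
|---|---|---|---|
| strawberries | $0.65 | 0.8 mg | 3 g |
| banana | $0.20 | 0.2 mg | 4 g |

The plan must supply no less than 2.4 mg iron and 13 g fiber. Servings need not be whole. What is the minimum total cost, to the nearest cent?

$2.00

Minimising a linear cost over {iron ≥ 2.4, fiber ≥ 13, servings ≥ 0} — the optimum is at a vertex, using one or two foods.
strawberries only: max(2.4/0.8, 13/3) = 4.333 servings → $2.82.
banana only: max(2.4/0.2, 13/4) = 12 servings → $2.40.
strawberries + banana with both tight: 2.692 servings and 1.231 servings → $2.00.
Cheapest feasible corner: $2.00.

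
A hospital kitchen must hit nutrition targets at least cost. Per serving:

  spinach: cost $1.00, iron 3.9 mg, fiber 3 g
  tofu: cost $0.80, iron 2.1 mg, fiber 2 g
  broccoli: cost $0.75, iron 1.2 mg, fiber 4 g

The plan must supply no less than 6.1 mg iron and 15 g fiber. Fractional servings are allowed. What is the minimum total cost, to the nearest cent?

$3.05

With two linear requirements the optimum uses one or two foods; enumerate the corners.
spinach only: max(6.1/3.9, 15/3) = 5 servings → $5.00.
tofu only: max(6.1/2.1, 15/2) = 7.5 servings → $6.00.
broccoli only: max(6.1/1.2, 15/4) = 5.083 servings → $3.81.
spinach + tofu: the both-tight solution has a negative serving — not a feasible corner.
spinach + broccoli with both tight: 0.5333 servings and 3.35 servings → $3.05.
tofu + broccoli with both tight: 1.067 servings and 3.217 servings → $3.27.
The minimum over all feasible corners is $3.05.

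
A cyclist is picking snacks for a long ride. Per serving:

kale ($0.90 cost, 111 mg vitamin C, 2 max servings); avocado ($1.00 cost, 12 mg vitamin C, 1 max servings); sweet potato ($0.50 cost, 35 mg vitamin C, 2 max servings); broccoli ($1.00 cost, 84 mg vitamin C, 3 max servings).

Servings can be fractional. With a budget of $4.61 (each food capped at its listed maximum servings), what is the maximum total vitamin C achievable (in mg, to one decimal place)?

458.0 mg

Vitamin C per dollar: kale 123.3, broccoli 84, sweet potato 70, avocado 12.
Take 2 servings of kale: spends $1.80, +222.0 mg vitamin C (running total 222.0 mg).
Take 2.81 servings of broccoli: spends $2.81, +236.0 mg vitamin C (running total 458.0 mg).
Filling greedily by vitamin C-per-dollar is optimal for one linear limit, giving 458.0 mg.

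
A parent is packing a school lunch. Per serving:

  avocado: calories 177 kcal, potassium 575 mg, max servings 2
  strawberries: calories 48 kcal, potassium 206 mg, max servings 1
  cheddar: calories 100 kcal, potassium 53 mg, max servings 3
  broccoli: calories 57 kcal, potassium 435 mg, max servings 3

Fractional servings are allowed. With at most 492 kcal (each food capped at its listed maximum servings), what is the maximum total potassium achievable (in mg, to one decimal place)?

Potassium per kcal: broccoli 7.632, strawberries 4.292, avocado 3.249, cheddar 0.53.
Take 3 servings of broccoli: uses 171 kcal, +1305.0 mg potassium (running total 1305.0 mg).
Take 1 serving of strawberries: uses 48 kcal, +206.0 mg potassium (running total 1511.0 mg).
Take 1.542 servings of avocado: uses 273 kcal, +886.9 mg potassium (running total 2397.9 mg).
Greedy by best ratio exhausts the calories allowance optimally: 2397.9 mg.

2397.9 mg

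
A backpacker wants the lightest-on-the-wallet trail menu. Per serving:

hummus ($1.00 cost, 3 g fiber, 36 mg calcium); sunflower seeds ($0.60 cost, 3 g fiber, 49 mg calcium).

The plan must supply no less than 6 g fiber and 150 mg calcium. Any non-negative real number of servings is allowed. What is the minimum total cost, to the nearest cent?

hummus only: max(6/3, 150/36) = 4.167 servings → $4.17.
sunflower seeds only: max(6/3, 150/49) = 3.061 servings → $1.84.
hummus + sunflower seeds with both targets exact would need a negative amount; discard.
The minimum over all feasible corners is $1.84.

$1.84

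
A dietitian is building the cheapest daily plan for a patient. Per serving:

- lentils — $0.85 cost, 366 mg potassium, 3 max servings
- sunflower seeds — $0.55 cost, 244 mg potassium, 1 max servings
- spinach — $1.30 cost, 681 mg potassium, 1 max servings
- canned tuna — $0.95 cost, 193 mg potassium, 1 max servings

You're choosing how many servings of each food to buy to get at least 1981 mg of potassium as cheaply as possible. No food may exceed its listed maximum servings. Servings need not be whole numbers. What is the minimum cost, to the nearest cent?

Cost per mg of potassium: spinach $0.0019, sunflower seeds $0.0023, lentils $0.0023, canned tuna $0.0049.
Take 1 serving of spinach: +681.0 mg potassium for $1.30 (total $1.30, still need 1300.0 mg).
Take 1 serving of sunflower seeds: +244.0 mg potassium for $0.55 (total $1.85, still need 1056.0 mg).
Take 2.885 servings of lentils: +1056.0 mg potassium for $2.45 (total $4.30, still need 0.0 mg).
Greedy by cheapest-per-mg is optimal for a single linear constraint, so the minimum cost is $4.30.

$4.30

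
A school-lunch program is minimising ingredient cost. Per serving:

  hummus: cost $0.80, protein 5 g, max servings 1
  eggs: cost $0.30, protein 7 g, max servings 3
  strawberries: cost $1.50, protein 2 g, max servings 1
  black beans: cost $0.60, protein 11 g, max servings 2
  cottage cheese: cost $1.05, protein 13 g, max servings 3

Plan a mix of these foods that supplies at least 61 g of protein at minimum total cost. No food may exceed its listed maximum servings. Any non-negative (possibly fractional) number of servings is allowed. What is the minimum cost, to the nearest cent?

$3.55

Cost per g of protein: eggs $0.0429, black beans $0.0545, cottage cheese $0.0808, hummus $0.1600, strawberries $0.7500.
Take 3 servings of eggs: +21.0 g protein for $0.90 (total $0.90, still need 40.0 g).
Take 2 servings of black beans: +22.0 g protein for $1.20 (total $2.10, still need 18.0 g).
Take 1.385 servings of cottage cheese: +18.0 g protein for $1.45 (total $3.55, still need 0.0 g).
Greedy by cheapest-per-g is optimal for a single linear constraint, so the minimum cost is $3.55.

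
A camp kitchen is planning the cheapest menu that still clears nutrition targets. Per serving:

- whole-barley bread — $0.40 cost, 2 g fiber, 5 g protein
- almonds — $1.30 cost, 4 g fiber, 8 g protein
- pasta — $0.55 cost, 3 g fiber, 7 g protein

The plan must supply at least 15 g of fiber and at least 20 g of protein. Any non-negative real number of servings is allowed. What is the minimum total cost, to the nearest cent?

$2.75

Compare the cost at each extreme point of the feasible region.
whole-barley bread only: max(15/2, 20/5) = 7.5 servings → $3.00.
almonds only: max(15/4, 20/8) = 3.75 servings → $4.88.
pasta only: max(15/3, 20/7) = 5 servings → $2.75.
whole-barley bread + almonds: the both-tight solution has a negative serving — not a feasible corner.
whole-barley bread + pasta: the both-tight solution has a negative serving — not a feasible corner.
almonds + pasta: the both-tight solution has a negative serving — not a feasible corner.
The minimum over all feasible corners is $2.75.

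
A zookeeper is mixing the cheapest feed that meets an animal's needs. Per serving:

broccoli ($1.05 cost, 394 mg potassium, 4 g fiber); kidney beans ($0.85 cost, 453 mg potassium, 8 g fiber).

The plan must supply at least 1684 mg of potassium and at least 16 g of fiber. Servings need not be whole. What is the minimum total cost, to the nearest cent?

For a min-cost LP with two ≥-constraints, a basic feasible solution has at most two positive variables.
broccoli only: max(1684/394, 16/4) = 4.274 servings → $4.49.
kidney beans only: max(1684/453, 16/8) = 3.717 servings → $3.16.
broccoli + kidney beans: intersection lies outside the first quadrant.
The minimum over all feasible corners is $3.16.

$3.16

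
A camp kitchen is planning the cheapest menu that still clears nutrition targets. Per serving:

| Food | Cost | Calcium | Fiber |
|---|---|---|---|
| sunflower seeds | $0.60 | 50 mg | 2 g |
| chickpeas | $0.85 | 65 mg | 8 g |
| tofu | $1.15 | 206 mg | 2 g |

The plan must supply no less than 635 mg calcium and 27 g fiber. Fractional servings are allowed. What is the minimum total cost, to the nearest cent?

With two linear requirements the optimum uses one or two foods; enumerate the corners.
sunflower seeds only: max(635/50, 27/2) = 13.5 servings → $8.10.
chickpeas only: max(635/65, 27/8) = 9.769 servings → $8.30.
tofu only: max(635/206, 27/2) = 13.5 servings → $15.53.
sunflower seeds + chickpeas with both tight: 12.31 servings and 0.2963 servings → $7.64.
sunflower seeds + tofu: intersection lies outside the first quadrant.
chickpeas + tofu with both tight: 2.827 servings and 2.19 servings → $4.92.
So the least-cost plan costs $4.92.

$4.92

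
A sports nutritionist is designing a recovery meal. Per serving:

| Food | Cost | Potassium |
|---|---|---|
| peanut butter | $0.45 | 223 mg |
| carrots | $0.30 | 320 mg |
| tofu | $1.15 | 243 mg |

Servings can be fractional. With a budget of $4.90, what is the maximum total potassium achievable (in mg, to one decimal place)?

5226.7 mg

Potassium per dollar: carrots 1067, peanut butter 495.6, tofu 211.3.
With no serving limits, spend the whole cost allowance on carrots: $4.90 / $0.30 × 320 mg = 5226.7 mg.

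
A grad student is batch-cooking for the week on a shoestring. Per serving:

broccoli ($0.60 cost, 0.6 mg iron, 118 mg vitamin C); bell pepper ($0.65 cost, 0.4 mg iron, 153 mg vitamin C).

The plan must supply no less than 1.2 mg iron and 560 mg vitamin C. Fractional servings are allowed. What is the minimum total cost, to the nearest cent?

$2.38

Check every corner: each single food scaled to meet both minima, and each pair solved so both constraints bind.
broccoli only: max(1.2/0.6, 560/118) = 4.746 servings → $2.85.
bell pepper only: max(1.2/0.4, 560/153) = 3.66 servings → $2.38.
broccoli + bell pepper with both targets exact would need a negative amount; discard.
Cheapest feasible corner: $2.38.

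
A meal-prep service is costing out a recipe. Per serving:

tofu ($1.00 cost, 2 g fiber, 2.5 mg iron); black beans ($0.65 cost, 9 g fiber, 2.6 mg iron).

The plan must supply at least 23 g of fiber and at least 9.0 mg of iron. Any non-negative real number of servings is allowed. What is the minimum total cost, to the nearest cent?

Check every corner: each single food scaled to meet both minima, and each pair solved so both constraints bind.
tofu only: max(23/2, 9.0/2.5) = 11.5 servings → $11.50.
black beans only: max(23/9, 9.0/2.6) = 3.462 servings → $2.25.
tofu + black beans with both tight: 1.225 servings and 2.283 servings → $2.71.
The minimum over all feasible corners is $2.25.

$2.25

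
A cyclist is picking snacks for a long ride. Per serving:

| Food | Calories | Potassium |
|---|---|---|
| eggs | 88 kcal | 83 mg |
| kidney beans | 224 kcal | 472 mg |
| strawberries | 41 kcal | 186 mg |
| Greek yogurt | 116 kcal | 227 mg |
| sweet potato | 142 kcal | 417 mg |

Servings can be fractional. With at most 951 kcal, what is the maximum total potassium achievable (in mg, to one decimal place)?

Potassium per kcal: strawberries 4.537, sweet potato 2.937, kidney beans 2.107, Greek yogurt 1.957, eggs 0.9432.
With no serving limits, spend the whole calories allowance on strawberries: 951 kcal / 41 kcal × 186 mg = 4314.3 mg.

4314.3 mg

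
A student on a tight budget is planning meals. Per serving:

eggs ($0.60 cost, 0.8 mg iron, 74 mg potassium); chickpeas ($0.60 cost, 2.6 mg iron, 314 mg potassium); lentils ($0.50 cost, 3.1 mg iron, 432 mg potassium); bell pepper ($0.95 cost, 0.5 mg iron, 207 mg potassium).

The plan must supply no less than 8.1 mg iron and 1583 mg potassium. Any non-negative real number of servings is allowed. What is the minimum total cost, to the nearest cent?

$1.83

The cheapest plan sits at a corner of the feasible region — with two constraints it uses at most two foods.
eggs only: max(8.1/0.8, 1583/74) = 21.39 servings → $12.84.
chickpeas only: max(8.1/2.6, 1583/314) = 5.041 servings → $3.02.
lentils only: max(8.1/3.1, 1583/432) = 3.664 servings → $1.83.
bell pepper only: max(8.1/0.5, 1583/207) = 16.2 servings → $15.39.
eggs + chickpeas: intersection lies outside the first quadrant.
eggs + lentils: intersection lies outside the first quadrant.
eggs + bell pepper with both tight: 6.883 servings and 5.187 servings → $9.06.
chickpeas + lentils: intersection lies outside the first quadrant.
chickpeas + bell pepper with both tight: 2.322 servings and 4.125 servings → $5.31.
lentils + bell pepper with both tight: 2.079 servings and 3.308 servings → $4.18.
The minimum over all feasible corners is $1.83.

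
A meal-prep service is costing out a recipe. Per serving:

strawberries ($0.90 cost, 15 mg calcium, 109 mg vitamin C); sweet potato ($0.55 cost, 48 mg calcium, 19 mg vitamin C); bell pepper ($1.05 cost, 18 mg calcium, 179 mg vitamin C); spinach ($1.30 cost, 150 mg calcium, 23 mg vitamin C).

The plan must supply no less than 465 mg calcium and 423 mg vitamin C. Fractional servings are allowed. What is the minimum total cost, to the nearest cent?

$5.81

With two linear requirements the optimum uses one or two foods; enumerate the corners.
strawberries only: max(465/15, 423/109) = 31 servings → $27.90.
sweet potato only: max(465/48, 423/19) = 22.26 servings → $12.24.
bell pepper only: max(465/18, 423/179) = 25.83 servings → $27.12.
spinach only: max(465/150, 423/23) = 18.39 servings → $23.91.
strawberries + sweet potato with both tight: 2.318 servings and 8.963 servings → $7.02.
strawberries + bell pepper: intersection lies outside the first quadrant.
strawberries + spinach with both tight: 3.296 servings and 2.77 servings → $6.57.
sweet potato + bell pepper with both tight: 9.166 servings and 1.39 servings → $6.50.
sweet potato + spinach: intersection lies outside the first quadrant.
bell pepper + spinach with both tight: 1.996 servings and 2.861 servings → $5.81.
Cheapest feasible corner: $5.81.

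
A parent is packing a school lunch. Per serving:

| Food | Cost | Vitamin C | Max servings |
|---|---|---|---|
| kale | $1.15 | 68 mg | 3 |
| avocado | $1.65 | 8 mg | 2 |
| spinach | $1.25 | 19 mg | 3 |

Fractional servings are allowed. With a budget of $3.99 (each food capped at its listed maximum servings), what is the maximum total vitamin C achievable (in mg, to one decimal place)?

212.2 mg

Vitamin C per dollar: kale 59.13, spinach 15.2, avocado 4.848.
Take 3 servings of kale: spends $3.45, +204.0 mg vitamin C (running total 204.0 mg).
Take 0.432 servings of spinach: spends $0.54, +8.2 mg vitamin C (running total 212.2 mg).
Filling greedily by vitamin C-per-dollar is optimal for one linear limit, giving 212.2 mg.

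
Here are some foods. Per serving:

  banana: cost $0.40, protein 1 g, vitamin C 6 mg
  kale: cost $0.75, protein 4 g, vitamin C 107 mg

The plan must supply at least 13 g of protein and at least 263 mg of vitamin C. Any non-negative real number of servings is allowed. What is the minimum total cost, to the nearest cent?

$2.44

This is a tiny linear program; its minimum lies at a vertex of the feasible set. List the vertices and price them.
banana only: max(13/1, 263/6) = 43.83 servings → $17.53.
kale only: max(13/4, 263/107) = 3.25 servings → $2.44.
banana + kale with both tight: 4.084 servings and 2.229 servings → $3.31.
The minimum over all feasible corners is $2.44.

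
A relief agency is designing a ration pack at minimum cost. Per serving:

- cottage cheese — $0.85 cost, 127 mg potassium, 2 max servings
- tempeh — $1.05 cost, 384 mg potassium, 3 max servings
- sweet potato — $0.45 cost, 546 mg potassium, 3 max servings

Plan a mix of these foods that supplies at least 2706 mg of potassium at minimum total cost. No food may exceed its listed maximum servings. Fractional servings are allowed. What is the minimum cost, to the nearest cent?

$4.27

Cost per mg of potassium: sweet potato $0.0008, tempeh $0.0027, cottage cheese $0.0067.
Take 3 servings of sweet potato: +1638.0 mg potassium for $1.35 (total $1.35, still need 1068.0 mg).
Take 2.781 servings of tempeh: +1068.0 mg potassium for $2.92 (total $4.27, still need 0.0 mg).
Filling from the cheapest source first is optimal under one linear minimum: $4.27.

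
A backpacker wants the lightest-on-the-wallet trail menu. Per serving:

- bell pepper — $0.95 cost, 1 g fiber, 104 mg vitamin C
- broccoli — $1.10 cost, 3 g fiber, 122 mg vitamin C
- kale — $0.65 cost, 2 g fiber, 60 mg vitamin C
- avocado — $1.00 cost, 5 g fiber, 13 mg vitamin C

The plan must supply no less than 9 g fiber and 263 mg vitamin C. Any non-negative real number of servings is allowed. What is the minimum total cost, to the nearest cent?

With two linear requirements the optimum uses one or two foods; enumerate the corners.
bell pepper only: max(9/1, 263/104) = 9 servings → $8.55.
broccoli only: max(9/3, 263/122) = 3 servings → $3.30.
kale only: max(9/2, 263/60) = 4.5 servings → $2.92.
avocado only: max(9/5, 263/13) = 20.23 servings → $20.23.
bell pepper + broccoli with both targets exact would need a negative amount; discard.
bell pepper + kale: the both-tight solution has a negative serving — not a feasible corner.
bell pepper + avocado with both tight: 2.363 servings and 1.327 servings → $3.57.
broccoli + kale with both targets exact would need a negative amount; discard.
broccoli + avocado with both tight: 2.098 servings and 0.5412 servings → $2.85.
kale + avocado with both tight: 4.372 servings and 0.05109 servings → $2.89.
So the least-cost plan costs $2.85.

$2.85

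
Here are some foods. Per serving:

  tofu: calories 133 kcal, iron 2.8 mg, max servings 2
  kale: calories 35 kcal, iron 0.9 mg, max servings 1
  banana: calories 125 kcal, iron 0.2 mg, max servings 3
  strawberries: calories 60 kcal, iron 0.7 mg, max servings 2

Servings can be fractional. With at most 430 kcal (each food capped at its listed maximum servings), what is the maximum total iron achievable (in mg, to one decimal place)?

Iron per kcal: kale 0.02571, tofu 0.02105, strawberries 0.01167, banana 0.0016.
Take 1 serving of kale: uses 35 kcal, +0.9 mg iron (running total 0.9 mg).
Take 2 servings of tofu: uses 266 kcal, +5.6 mg iron (running total 6.5 mg).
Take 2 servings of strawberries: uses 120 kcal, +1.4 mg iron (running total 7.9 mg).
Take 0.072 servings of banana: uses 9 kcal, +0.0 mg iron (running total 7.9 mg).
Greedy by best ratio exhausts the calories allowance optimally: 7.9 mg.

7.9 mg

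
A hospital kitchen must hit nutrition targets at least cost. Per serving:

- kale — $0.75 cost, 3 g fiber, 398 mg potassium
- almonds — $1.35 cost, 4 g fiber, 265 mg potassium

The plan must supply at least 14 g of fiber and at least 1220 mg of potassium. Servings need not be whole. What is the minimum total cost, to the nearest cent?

For a min-cost LP with two ≥-constraints, a basic feasible solution has at most two positive variables.
kale only: max(14/3, 1220/398) = 4.667 servings → $3.50.
almonds only: max(14/4, 1220/265) = 4.604 servings → $6.22.
kale + almonds with both tight: 1.468 servings and 2.399 servings → $4.34.
So the least-cost plan costs $3.50.

$3.50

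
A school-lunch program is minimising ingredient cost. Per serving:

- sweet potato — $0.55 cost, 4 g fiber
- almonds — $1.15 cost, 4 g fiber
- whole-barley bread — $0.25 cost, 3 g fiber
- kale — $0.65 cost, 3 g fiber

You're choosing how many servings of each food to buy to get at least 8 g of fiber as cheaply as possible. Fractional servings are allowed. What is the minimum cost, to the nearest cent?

Cost per g of fiber: whole-barley bread $0.0833, sweet potato $0.1375, kale $0.2167, almonds $0.2875.
With no serving limits, use only whole-barley bread: 8 g / 3 g = 2.667 servings × $0.25 = $0.67.

$0.67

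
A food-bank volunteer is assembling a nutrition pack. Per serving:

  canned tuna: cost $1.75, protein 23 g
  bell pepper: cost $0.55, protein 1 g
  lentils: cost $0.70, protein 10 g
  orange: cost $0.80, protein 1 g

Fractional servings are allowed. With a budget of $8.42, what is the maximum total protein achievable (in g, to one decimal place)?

120.3 g

Protein per dollar: lentils 14.29, canned tuna 13.14, bell pepper 1.818, orange 1.25.
With no serving limits, spend the whole cost allowance on lentils: $8.42 / $0.70 × 10 g = 120.3 g.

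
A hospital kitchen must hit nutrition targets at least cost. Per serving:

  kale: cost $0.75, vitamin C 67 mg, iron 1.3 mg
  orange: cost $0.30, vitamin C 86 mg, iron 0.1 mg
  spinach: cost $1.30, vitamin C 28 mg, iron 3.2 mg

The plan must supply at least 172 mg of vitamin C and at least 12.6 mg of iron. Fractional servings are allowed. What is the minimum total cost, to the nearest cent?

$5.31

kale only: max(172/67, 12.6/1.3) = 9.692 servings → $7.27.
orange only: max(172/86, 12.6/0.1) = 126 servings → $37.80.
spinach only: max(172/28, 12.6/3.2) = 6.143 servings → $7.99.
kale + orange: intersection lies outside the first quadrant.
kale + spinach with both tight: 1.11 servings and 3.487 servings → $5.37.
orange + spinach with both tight: 0.7254 servings and 3.915 servings → $5.31.
Cheapest feasible corner: $5.31.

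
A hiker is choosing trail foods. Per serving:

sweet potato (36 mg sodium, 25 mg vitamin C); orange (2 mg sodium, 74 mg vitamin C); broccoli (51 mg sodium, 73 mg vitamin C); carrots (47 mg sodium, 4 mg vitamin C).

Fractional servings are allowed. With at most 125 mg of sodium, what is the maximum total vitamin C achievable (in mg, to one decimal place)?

4625.0 mg

Vitamin C per mg sodium: orange 37, broccoli 1.431, sweet potato 0.6944, carrots 0.08511.
With no serving limits, spend the whole sodium allowance on orange: 125 mg / 2 mg × 74 mg = 4625.0 mg.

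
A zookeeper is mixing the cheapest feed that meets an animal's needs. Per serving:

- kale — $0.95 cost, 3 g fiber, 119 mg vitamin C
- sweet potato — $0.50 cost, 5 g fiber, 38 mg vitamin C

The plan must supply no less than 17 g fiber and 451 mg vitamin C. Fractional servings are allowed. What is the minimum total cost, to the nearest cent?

$3.87

An LP optimum is at a vertex; with two nutrient constraints at most two foods are used. Check each candidate.
kale only: max(17/3, 451/119) = 5.667 servings → $5.38.
sweet potato only: max(17/5, 451/38) = 11.87 servings → $5.93.
kale + sweet potato with both tight: 3.345 servings and 1.393 servings → $3.87.
The minimum over all feasible corners is $3.87.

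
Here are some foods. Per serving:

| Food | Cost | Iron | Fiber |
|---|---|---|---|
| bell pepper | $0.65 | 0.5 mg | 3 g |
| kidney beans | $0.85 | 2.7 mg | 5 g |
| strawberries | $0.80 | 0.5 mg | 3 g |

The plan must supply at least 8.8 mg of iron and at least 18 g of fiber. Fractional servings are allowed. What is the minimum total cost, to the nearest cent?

$3.06

At the optimum either one food covers both requirements or two foods hit both targets exactly; no other combination can be cheaper.
bell pepper only: max(8.8/0.5, 18/3) = 17.6 servings → $11.44.
kidney beans only: max(8.8/2.7, 18/5) = 3.6 servings → $3.06.
strawberries only: max(8.8/0.5, 18/3) = 17.6 servings → $14.08.
bell pepper + kidney beans with both tight: 0.8214 servings and 3.107 servings → $3.17.
bell pepper + strawberries (both tight): parallel constraints — no distinct corner.
kidney beans + strawberries with both tight: 3.107 servings and 0.8214 servings → $3.30.
Cheapest feasible corner: $3.06.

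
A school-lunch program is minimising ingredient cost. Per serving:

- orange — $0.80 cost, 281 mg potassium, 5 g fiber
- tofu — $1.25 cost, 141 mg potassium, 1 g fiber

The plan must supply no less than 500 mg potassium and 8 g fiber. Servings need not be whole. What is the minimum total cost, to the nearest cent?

$1.42

orange only: max(500/281, 8/5) = 1.779 servings → $1.42.
tofu only: max(500/141, 8/1) = 8 servings → $10.00.
orange + tofu with both tight: 1.481 servings and 0.5943 servings → $1.93.
Cheapest feasible corner: $1.42.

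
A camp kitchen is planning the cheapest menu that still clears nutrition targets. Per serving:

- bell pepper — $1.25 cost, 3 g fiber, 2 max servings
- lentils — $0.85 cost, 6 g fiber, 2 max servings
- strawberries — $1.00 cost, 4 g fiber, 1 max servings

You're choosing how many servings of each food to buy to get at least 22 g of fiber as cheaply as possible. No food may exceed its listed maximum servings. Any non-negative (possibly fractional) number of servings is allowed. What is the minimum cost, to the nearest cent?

$5.20

Cost per g of fiber: lentils $0.1417, strawberries $0.2500, bell pepper $0.4167.
Take 2 servings of lentils: +12.0 g fiber for $1.70 (total $1.70, still need 10.0 g).
Take 1 serving of strawberries: +4.0 g fiber for $1.00 (total $2.70, still need 6.0 g).
Take 2 servings of bell pepper: +6.0 g fiber for $2.50 (total $5.20, still need 0.0 g).
Filling from the cheapest source first is optimal under one linear minimum: $5.20.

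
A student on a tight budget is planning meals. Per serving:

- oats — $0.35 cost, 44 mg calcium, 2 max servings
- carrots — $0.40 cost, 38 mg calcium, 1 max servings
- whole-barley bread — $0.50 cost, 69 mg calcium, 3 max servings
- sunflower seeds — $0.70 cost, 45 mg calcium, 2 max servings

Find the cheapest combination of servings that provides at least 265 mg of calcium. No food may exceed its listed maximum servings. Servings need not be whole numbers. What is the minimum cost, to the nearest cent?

$1.96

Cost per mg of calcium: whole-barley bread $0.0072, oats $0.0080, carrots $0.0105, sunflower seeds $0.0156.
Take 3 servings of whole-barley bread: +207.0 mg calcium for $1.50 (total $1.50, still need 58.0 mg).
Take 1.318 servings of oats: +58.0 mg calcium for $0.46 (total $1.96, still need 0.0 mg).
Greedy by cheapest-per-mg is optimal for a single linear constraint, so the minimum cost is $1.96.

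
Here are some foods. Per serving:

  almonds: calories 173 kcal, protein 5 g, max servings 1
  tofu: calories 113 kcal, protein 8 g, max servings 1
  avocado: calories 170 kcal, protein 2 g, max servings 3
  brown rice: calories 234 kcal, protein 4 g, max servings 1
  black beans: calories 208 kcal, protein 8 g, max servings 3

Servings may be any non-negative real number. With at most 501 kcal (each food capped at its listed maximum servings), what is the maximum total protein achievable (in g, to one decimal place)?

Protein per kcal: tofu 0.0708, black beans 0.03846, almonds 0.0289, brown rice 0.01709, avocado 0.01176.
Take 1 serving of tofu: uses 113 kcal, +8.0 g protein (running total 8.0 g).
Take 1.865 servings of black beans: uses 388 kcal, +14.9 g protein (running total 22.9 g).
Filling greedily by protein-per-kcal is optimal for one linear limit, giving 22.9 g.

22.9 g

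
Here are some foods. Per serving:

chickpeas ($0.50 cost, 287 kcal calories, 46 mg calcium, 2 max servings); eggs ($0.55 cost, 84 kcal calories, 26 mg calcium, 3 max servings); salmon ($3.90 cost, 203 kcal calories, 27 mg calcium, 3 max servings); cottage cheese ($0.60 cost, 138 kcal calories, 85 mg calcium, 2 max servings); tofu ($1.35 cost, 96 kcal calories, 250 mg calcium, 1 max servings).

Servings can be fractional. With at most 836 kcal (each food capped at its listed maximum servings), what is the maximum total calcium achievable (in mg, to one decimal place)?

Calcium per kcal: tofu 2.604, cottage cheese 0.6159, eggs 0.3095, chickpeas 0.1603, salmon 0.133.
Take 1 serving of tofu: uses 96 kcal, +250.0 mg calcium (running total 250.0 mg).
Take 2 servings of cottage cheese: uses 276 kcal, +170.0 mg calcium (running total 420.0 mg).
Take 3 servings of eggs: uses 252 kcal, +78.0 mg calcium (running total 498.0 mg).
Take 0.7387 servings of chickpeas: uses 212 kcal, +34.0 mg calcium (running total 532.0 mg).
Greedy by best ratio exhausts the calories allowance optimally: 532.0 mg.

532.0 mg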